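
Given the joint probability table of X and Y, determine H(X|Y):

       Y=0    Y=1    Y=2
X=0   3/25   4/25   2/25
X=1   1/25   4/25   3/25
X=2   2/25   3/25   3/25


H(X|Y) = Σ_y p(y) H(X|Y=y)
  p(Y=0) = 6/25, H(X|Y=0) = 1.4591
  p(Y=1) = 11/25, H(X|Y=1) = 1.5726
  p(Y=2) = 8/25, H(X|Y=2) = 1.5613
H(X|Y) = 0.2400×1.4591 + 0.4400×1.5726 + 0.3200×1.5613 = 1.5418 bits


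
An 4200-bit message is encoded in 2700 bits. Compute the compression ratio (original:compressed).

Compression ratio = Original / Compressed
= 4200 / 2700 = 1.56:1


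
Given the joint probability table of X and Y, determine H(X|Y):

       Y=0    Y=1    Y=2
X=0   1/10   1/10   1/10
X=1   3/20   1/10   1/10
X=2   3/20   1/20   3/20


H(X|Y) = Σ_y p(y) H(X|Y=y)
  p(Y=0) = 2/5, H(X|Y=0) = 1.5613
  p(Y=1) = 1/4, H(X|Y=1) = 1.5219
  p(Y=2) = 7/20, H(X|Y=2) = 1.5567
H(X|Y) = 0.4000×1.5613 + 0.2500×1.5219 + 0.3500×1.5567 = 1.5498 bits


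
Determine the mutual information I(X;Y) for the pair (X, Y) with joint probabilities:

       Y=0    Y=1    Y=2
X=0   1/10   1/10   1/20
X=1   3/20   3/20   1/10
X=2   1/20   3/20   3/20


H(X) = 1.5589, H(Y) = 1.5710, H(X,Y) = 3.0710
I(X;Y) = H(X) + H(Y) - H(X,Y) = 0.0589 bits


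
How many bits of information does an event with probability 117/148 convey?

Information content I(x) = -log₂(p(x))
I = -log₂(117/148) = -log₂(0.7905)
I = 0.3391 bits


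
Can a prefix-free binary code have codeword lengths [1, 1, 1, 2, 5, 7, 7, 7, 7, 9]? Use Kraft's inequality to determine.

Kraft inequality: Σ 2^(-l_i) ≤ 1 for prefix-free code
Calculating: 2^(-1) + 2^(-1) + 2^(-1) + 2^(-2) + 2^(-5) + 2^(-7) + 2^(-7) + 2^(-7) + 2^(-7) + 2^(-9)
= 0.5 + 0.5 + 0.5 + 0.25 + 0.03125 + 0.0078125 + 0.0078125 + 0.0078125 + 0.0078125 + 0.001953125
= 1.8145
Since 1.8145 > 1, prefix-free code does not exist


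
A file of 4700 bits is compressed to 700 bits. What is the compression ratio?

Compression ratio = Original / Compressed
= 4700 / 700 = 6.71:1


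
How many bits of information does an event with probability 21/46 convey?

Information content I(x) = -log₂(p(x))
I = -log₂(21/46) = -log₂(0.4565)
I = 1.1312 bits


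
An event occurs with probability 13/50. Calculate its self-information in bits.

Information content I(x) = -log₂(p(x))
I = -log₂(13/50) = -log₂(0.2600)
I = 1.9434 bits


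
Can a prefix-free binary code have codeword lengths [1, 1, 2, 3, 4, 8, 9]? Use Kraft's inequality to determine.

Kraft inequality: Σ 2^(-l_i) ≤ 1 for prefix-free code
Calculating: 2^(-1) + 2^(-1) + 2^(-2) + 2^(-3) + 2^(-4) + 2^(-8) + 2^(-9)
= 0.5 + 0.5 + 0.25 + 0.125 + 0.0625 + 0.00390625 + 0.001953125
= 1.4434
Since 1.4434 > 1, prefix-free code does not exist


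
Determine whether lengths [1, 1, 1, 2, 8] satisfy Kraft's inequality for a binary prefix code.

Kraft inequality: Σ 2^(-l_i) ≤ 1 for prefix-free code
Calculating: 2^(-1) + 2^(-1) + 2^(-1) + 2^(-2) + 2^(-8)
= 0.5 + 0.5 + 0.5 + 0.25 + 0.00390625
= 1.7539
Since 1.7539 > 1, prefix-free code does not exist


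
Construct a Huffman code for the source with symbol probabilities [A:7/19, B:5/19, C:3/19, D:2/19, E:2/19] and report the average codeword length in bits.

Huffman tree construction:
Combine smallest probabilities repeatedly
Resulting codes:
  A: 11 (length 2)
  B: 10 (length 2)
  C: 00 (length 2)
  D: 010 (length 3)
  E: 011 (length 3)
Average length = Σ p(s) × length(s) = 2.2105 bits


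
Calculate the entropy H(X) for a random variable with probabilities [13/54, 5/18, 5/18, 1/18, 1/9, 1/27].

H(X) = -Σ p(x) log₂ p(x)
  -13/54 × log₂(13/54) = 0.4946
  -5/18 × log₂(5/18) = 0.5133
  -5/18 × log₂(5/18) = 0.5133
  -1/18 × log₂(1/18) = 0.2317
  -1/9 × log₂(1/9) = 0.3522
  -1/27 × log₂(1/27) = 0.1761
H(X) = 2.2812 bits


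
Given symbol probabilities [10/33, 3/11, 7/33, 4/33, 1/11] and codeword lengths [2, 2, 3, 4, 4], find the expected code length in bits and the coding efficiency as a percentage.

Average length L = Σ p_i × l_i = 2.6364 bits
Entropy H = 2.1912 bits
Efficiency η = H/L × 100% = 83.11%


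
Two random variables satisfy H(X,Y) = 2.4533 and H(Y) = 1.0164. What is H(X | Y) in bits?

Chain rule: H(X,Y) = H(X|Y) + H(Y)
H(X|Y) = H(X,Y) - H(Y) = 2.4533 - 1.0164 = 1.4369 bits


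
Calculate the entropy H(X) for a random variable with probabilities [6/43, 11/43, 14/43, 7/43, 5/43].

H(X) = -Σ p(x) log₂ p(x)
  -6/43 × log₂(6/43) = 0.3965
  -11/43 × log₂(11/43) = 0.5031
  -14/43 × log₂(14/43) = 0.5271
  -7/43 × log₂(7/43) = 0.4263
  -5/43 × log₂(5/43) = 0.3610
H(X) = 2.2140 bits


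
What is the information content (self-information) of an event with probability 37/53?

Information content I(x) = -log₂(p(x))
I = -log₂(37/53) = -log₂(0.6981)
I = 0.5185 bits


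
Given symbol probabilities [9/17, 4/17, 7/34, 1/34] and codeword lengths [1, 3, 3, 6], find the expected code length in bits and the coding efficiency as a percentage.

Average length L = Σ p_i × l_i = 2.0294 bits
Entropy H = 1.5960 bits
Efficiency η = H/L × 100% = 78.64%


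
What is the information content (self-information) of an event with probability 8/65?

Information content I(x) = -log₂(p(x))
I = -log₂(8/65) = -log₂(0.1231)
I = 3.0224 bits


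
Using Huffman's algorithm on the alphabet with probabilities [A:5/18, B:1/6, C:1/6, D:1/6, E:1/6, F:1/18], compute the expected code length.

Huffman tree construction:
Combine smallest probabilities repeatedly
Resulting codes:
  A: 10 (length 2)
  B: 011 (length 3)
  C: 110 (length 3)
  D: 111 (length 3)
  E: 00 (length 2)
  F: 010 (length 3)
Average length = Σ p(s) × length(s) = 2.5556 bits


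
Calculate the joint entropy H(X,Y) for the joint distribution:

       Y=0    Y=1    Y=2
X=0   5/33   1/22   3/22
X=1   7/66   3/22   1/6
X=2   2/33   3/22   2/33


H(X,Y) = -Σ p(x,y) log₂ p(x,y)
  p(0,0)=5/33: -0.1515 × log₂(0.1515) = 0.4125
  p(0,1)=1/22: -0.0455 × log₂(0.0455) = 0.2027
  p(0,2)=3/22: -0.1364 × log₂(0.1364) = 0.3920
  p(1,0)=7/66: -0.1061 × log₂(0.1061) = 0.3433
  p(1,1)=3/22: -0.1364 × log₂(0.1364) = 0.3920
  p(1,2)=1/6: -0.1667 × log₂(0.1667) = 0.4308
  p(2,0)=2/33: -0.0606 × log₂(0.0606) = 0.2451
  p(2,1)=3/22: -0.1364 × log₂(0.1364) = 0.3920
  p(2,2)=2/33: -0.0606 × log₂(0.0606) = 0.2451
H(X,Y) = 3.0555 bits


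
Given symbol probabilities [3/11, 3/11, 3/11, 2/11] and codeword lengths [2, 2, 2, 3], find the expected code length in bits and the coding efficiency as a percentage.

Average length L = Σ p_i × l_i = 2.1818 bits
Entropy H = 1.9808 bits
Efficiency η = H/L × 100% = 90.79%


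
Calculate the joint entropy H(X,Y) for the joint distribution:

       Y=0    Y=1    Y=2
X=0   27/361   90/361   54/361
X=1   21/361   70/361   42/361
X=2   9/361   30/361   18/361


H(X,Y) = -Σ p(x,y) log₂ p(x,y)
  p(0,0)=27/361: -0.0748 × log₂(0.0748) = 0.2798
  p(0,1)=90/361: -0.2493 × log₂(0.2493) = 0.4996
  p(0,2)=54/361: -0.1496 × log₂(0.1496) = 0.4100
  p(1,0)=21/361: -0.0582 × log₂(0.0582) = 0.2387
  p(1,1)=70/361: -0.1939 × log₂(0.1939) = 0.4589
  p(1,2)=42/361: -0.1163 × log₂(0.1163) = 0.3611
  p(2,0)=9/361: -0.0249 × log₂(0.0249) = 0.1328
  p(2,1)=30/361: -0.0831 × log₂(0.0831) = 0.2983
  p(2,2)=18/361: -0.0499 × log₂(0.0499) = 0.2157
H(X,Y) = 2.8948 bits


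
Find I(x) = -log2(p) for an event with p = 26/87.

Information content I(x) = -log₂(p(x))
I = -log₂(26/87) = -log₂(0.2989)
I = 1.7425 bits


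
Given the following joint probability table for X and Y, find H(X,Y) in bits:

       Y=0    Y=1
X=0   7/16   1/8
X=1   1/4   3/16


H(X,Y) = -Σ p(x,y) log₂ p(x,y)
  p(0,0)=7/16: -0.4375 × log₂(0.4375) = 0.5218
  p(0,1)=1/8: -0.1250 × log₂(0.1250) = 0.3750
  p(1,0)=1/4: -0.2500 × log₂(0.2500) = 0.5000
  p(1,1)=3/16: -0.1875 × log₂(0.1875) = 0.4528
H(X,Y) = 1.8496 bits


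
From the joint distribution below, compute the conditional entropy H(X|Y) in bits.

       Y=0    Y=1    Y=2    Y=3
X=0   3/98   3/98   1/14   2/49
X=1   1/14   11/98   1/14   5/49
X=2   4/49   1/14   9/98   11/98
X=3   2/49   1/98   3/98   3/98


H(X|Y) = Σ_y p(y) H(X|Y=y)
  p(Y=0) = 11/49, H(X|Y=0) = 1.8955
  p(Y=1) = 11/49, H(X|Y=1) = 1.6203
  p(Y=2) = 13/49, H(X|Y=2) = 1.9086
  p(Y=3) = 2/7, H(X|Y=3) = 1.8064
H(X|Y) = 0.2245×1.8955 + 0.2245×1.6203 + 0.2653×1.9086 + 0.2857×1.8064 = 1.8117 bits


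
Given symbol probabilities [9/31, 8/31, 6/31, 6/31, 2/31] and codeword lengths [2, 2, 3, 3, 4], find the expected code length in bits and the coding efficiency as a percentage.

Average length L = Σ p_i × l_i = 2.5161 bits
Entropy H = 2.1946 bits
Efficiency η = H/L × 100% = 87.22%


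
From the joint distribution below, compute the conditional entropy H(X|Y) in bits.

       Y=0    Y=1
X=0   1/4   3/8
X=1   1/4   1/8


H(X|Y) = Σ_y p(y) H(X|Y=y)
  p(Y=0) = 1/2, H(X|Y=0) = 1.0000
  p(Y=1) = 1/2, H(X|Y=1) = 0.8113
H(X|Y) = 0.5000×1.0000 + 0.5000×0.8113 = 0.9056 bits


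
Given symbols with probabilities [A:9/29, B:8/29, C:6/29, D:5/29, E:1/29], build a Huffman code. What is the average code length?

Huffman tree construction:
Combine smallest probabilities repeatedly
Resulting codes:
  A: 11 (length 2)
  B: 10 (length 2)
  C: 00 (length 2)
  D: 011 (length 3)
  E: 010 (length 3)
Average length = Σ p(s) × length(s) = 2.2069 bits


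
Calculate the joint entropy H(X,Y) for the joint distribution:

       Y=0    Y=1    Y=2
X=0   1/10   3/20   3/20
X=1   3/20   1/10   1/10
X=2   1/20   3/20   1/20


H(X,Y) = -Σ p(x,y) log₂ p(x,y)
  p(0,0)=1/10: -0.1000 × log₂(0.1000) = 0.3322
  p(0,1)=3/20: -0.1500 × log₂(0.1500) = 0.4105
  p(0,2)=3/20: -0.1500 × log₂(0.1500) = 0.4105
  p(1,0)=3/20: -0.1500 × log₂(0.1500) = 0.4105
  p(1,1)=1/10: -0.1000 × log₂(0.1000) = 0.3322
  p(1,2)=1/10: -0.1000 × log₂(0.1000) = 0.3322
  p(2,0)=1/20: -0.0500 × log₂(0.0500) = 0.2161
  p(2,1)=3/20: -0.1500 × log₂(0.1500) = 0.4105
  p(2,2)=1/20: -0.0500 × log₂(0.0500) = 0.2161
H(X,Y) = 3.0710 bits


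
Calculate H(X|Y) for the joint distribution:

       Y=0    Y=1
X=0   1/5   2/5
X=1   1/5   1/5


H(X|Y) = Σ_y p(y) H(X|Y=y)
  p(Y=0) = 2/5, H(X|Y=0) = 1.0000
  p(Y=1) = 3/5, H(X|Y=1) = 0.9183
H(X|Y) = 0.4000×1.0000 + 0.6000×0.9183 = 0.9510 bits


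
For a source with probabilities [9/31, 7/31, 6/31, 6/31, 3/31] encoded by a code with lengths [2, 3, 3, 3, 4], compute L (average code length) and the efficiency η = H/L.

Average length L = Σ p_i × l_i = 2.8065 bits
Entropy H = 2.2460 bits
Efficiency η = H/L × 100% = 80.03%


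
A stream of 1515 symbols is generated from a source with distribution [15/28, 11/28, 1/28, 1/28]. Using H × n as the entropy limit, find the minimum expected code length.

Entropy H = 1.3553 bits/symbol
Minimum bits = H × n = 1.3553 × 1515
= 2053.30 bits


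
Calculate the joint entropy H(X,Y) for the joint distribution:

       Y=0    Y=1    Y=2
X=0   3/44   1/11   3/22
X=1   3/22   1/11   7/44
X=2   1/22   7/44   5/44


H(X,Y) = -Σ p(x,y) log₂ p(x,y)
  p(0,0)=3/44: -0.0682 × log₂(0.0682) = 0.2642
  p(0,1)=1/11: -0.0909 × log₂(0.0909) = 0.3145
  p(0,2)=3/22: -0.1364 × log₂(0.1364) = 0.3920
  p(1,0)=3/22: -0.1364 × log₂(0.1364) = 0.3920
  p(1,1)=1/11: -0.0909 × log₂(0.0909) = 0.3145
  p(1,2)=7/44: -0.1591 × log₂(0.1591) = 0.4219
  p(2,0)=1/22: -0.0455 × log₂(0.0455) = 0.2027
  p(2,1)=7/44: -0.1591 × log₂(0.1591) = 0.4219
  p(2,2)=5/44: -0.1136 × log₂(0.1136) = 0.3565
H(X,Y) = 3.0802 bits


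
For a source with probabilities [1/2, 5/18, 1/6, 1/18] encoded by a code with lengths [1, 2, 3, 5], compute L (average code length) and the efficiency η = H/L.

Average length L = Σ p_i × l_i = 1.8333 bits
Entropy H = 1.6758 bits
Efficiency η = H/L × 100% = 91.41%


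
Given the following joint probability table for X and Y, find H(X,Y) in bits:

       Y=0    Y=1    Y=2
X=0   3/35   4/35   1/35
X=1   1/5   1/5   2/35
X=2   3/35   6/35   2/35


H(X,Y) = -Σ p(x,y) log₂ p(x,y)
  p(0,0)=3/35: -0.0857 × log₂(0.0857) = 0.3038
  p(0,1)=4/35: -0.1143 × log₂(0.1143) = 0.3576
  p(0,2)=1/35: -0.0286 × log₂(0.0286) = 0.1466
  p(1,0)=1/5: -0.2000 × log₂(0.2000) = 0.4644
  p(1,1)=1/5: -0.2000 × log₂(0.2000) = 0.4644
  p(1,2)=2/35: -0.0571 × log₂(0.0571) = 0.2360
  p(2,0)=3/35: -0.0857 × log₂(0.0857) = 0.3038
  p(2,1)=6/35: -0.1714 × log₂(0.1714) = 0.4362
  p(2,2)=2/35: -0.0571 × log₂(0.0571) = 0.2360
H(X,Y) = 2.9486 bits


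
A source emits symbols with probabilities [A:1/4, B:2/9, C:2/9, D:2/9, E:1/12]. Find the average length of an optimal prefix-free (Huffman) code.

Huffman tree construction:
Combine smallest probabilities repeatedly
Resulting codes:
  A: 10 (length 2)
  B: 111 (length 3)
  C: 00 (length 2)
  D: 01 (length 2)
  E: 110 (length 3)
Average length = Σ p(s) × length(s) = 2.3056 bits


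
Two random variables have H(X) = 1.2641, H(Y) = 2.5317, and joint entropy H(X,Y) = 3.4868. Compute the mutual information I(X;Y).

I(X;Y) = H(X) + H(Y) - H(X,Y)
I(X;Y) = 1.2641 + 2.5317 - 3.4868 = 0.309 bits


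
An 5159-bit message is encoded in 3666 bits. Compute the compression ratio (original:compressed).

Compression ratio = Original / Compressed
= 5159 / 3666 = 1.41:1


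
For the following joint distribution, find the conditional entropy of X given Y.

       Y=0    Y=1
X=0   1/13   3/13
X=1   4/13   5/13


H(X|Y) = Σ_y p(y) H(X|Y=y)
  p(Y=0) = 5/13, H(X|Y=0) = 0.7219
  p(Y=1) = 8/13, H(X|Y=1) = 0.9544
H(X|Y) = 0.3846×0.7219 + 0.6154×0.9544 = 0.8650 bits


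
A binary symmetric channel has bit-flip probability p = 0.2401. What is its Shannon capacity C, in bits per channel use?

For BSC with error probability p:
C = 1 - H(p) where H(p) is binary entropy
H(0.2401) = -0.2401 × log₂(0.2401) - 0.7599 × log₂(0.7599)
H(p) = 0.7952
C = 1 - 0.7952 = 0.2048 bits/use


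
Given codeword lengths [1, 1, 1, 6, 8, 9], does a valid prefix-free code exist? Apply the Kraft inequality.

Kraft inequality: Σ 2^(-l_i) ≤ 1 for prefix-free code
Calculating: 2^(-1) + 2^(-1) + 2^(-1) + 2^(-6) + 2^(-8) + 2^(-9)
= 0.5 + 0.5 + 0.5 + 0.015625 + 0.00390625 + 0.001953125
= 1.5215
Since 1.5215 > 1, prefix-free code does not exist


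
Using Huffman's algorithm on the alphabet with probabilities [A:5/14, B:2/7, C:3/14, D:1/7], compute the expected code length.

Huffman tree construction:
Combine smallest probabilities repeatedly
Resulting codes:
  A: 11 (length 2)
  B: 10 (length 2)
  C: 01 (length 2)
  D: 00 (length 2)
Average length = Σ p(s) × length(s) = 2.0000 bits


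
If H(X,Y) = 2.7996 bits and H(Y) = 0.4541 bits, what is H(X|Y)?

Chain rule: H(X,Y) = H(X|Y) + H(Y)
H(X|Y) = H(X,Y) - H(Y) = 2.7996 - 0.4541 = 2.3455 bits


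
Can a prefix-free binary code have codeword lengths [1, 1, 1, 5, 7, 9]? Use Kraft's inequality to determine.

Kraft inequality: Σ 2^(-l_i) ≤ 1 for prefix-free code
Calculating: 2^(-1) + 2^(-1) + 2^(-1) + 2^(-5) + 2^(-7) + 2^(-9)
= 0.5 + 0.5 + 0.5 + 0.03125 + 0.0078125 + 0.001953125
= 1.5410
Since 1.5410 > 1, prefix-free code does not exist


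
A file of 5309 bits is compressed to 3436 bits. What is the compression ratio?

Compression ratio = Original / Compressed
= 5309 / 3436 = 1.55:1


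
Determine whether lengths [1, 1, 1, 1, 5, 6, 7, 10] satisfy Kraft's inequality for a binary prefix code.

Kraft inequality: Σ 2^(-l_i) ≤ 1 for prefix-free code
Calculating: 2^(-1) + 2^(-1) + 2^(-1) + 2^(-1) + 2^(-5) + 2^(-6) + 2^(-7) + 2^(-10)
= 0.5 + 0.5 + 0.5 + 0.5 + 0.03125 + 0.015625 + 0.0078125 + 0.0009765625
= 2.0557
Since 2.0557 > 1, prefix-free code does not exist


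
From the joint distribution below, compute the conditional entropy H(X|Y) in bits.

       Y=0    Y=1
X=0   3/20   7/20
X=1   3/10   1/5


H(X|Y) = Σ_y p(y) H(X|Y=y)
  p(Y=0) = 9/20, H(X|Y=0) = 0.9183
  p(Y=1) = 11/20, H(X|Y=1) = 0.9457
H(X|Y) = 0.4500×0.9183 + 0.5500×0.9457 = 0.9333 bits


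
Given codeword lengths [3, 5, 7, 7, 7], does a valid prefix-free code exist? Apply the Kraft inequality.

Kraft inequality: Σ 2^(-l_i) ≤ 1 for prefix-free code
Calculating: 2^(-3) + 2^(-5) + 2^(-7) + 2^(-7) + 2^(-7)
= 0.125 + 0.03125 + 0.0078125 + 0.0078125 + 0.0078125
= 0.1797
Since 0.1797 ≤ 1, prefix-free code exists


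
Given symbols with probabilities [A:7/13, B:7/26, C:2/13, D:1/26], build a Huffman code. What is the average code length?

Huffman tree construction:
Combine smallest probabilities repeatedly
Resulting codes:
  A: 1 (length 1)
  B: 01 (length 2)
  C: 001 (length 3)
  D: 000 (length 3)
Average length = Σ p(s) × length(s) = 1.6538 bits


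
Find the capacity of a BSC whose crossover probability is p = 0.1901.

For BSC with error probability p:
C = 1 - H(p) where H(p) is binary entropy
H(0.1901) = -0.1901 × log₂(0.1901) - 0.8099 × log₂(0.8099)
H(p) = 0.7017
C = 1 - 0.7017 = 0.2983 bits/use


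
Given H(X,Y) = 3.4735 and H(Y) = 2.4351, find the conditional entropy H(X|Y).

Chain rule: H(X,Y) = H(X|Y) + H(Y)
H(X|Y) = H(X,Y) - H(Y) = 3.4735 - 2.4351 = 1.0384 bits


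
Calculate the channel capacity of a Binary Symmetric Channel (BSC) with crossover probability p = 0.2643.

For BSC with error probability p:
C = 1 - H(p) where H(p) is binary entropy
H(0.2643) = -0.2643 × log₂(0.2643) - 0.7357 × log₂(0.7357)
H(p) = 0.8332
C = 1 - 0.8332 = 0.1668 bits/use


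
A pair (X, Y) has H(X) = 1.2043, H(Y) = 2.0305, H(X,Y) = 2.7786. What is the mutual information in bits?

I(X;Y) = H(X) + H(Y) - H(X,Y)
I(X;Y) = 1.2043 + 2.0305 - 2.7786 = 0.4562 bits


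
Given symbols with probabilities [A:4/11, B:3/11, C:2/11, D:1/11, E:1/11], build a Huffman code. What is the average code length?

Huffman tree construction:
Combine smallest probabilities repeatedly
Resulting codes:
  A: 11 (length 2)
  B: 10 (length 2)
  C: 00 (length 2)
  D: 010 (length 3)
  E: 011 (length 3)
Average length = Σ p(s) × length(s) = 2.1818 bits


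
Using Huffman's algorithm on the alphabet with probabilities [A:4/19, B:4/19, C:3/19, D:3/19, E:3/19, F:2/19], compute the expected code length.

Huffman tree construction:
Combine smallest probabilities repeatedly
Resulting codes:
  A: 00 (length 2)
  B: 01 (length 2)
  C: 101 (length 3)
  D: 110 (length 3)
  E: 111 (length 3)
  F: 100 (length 3)
Average length = Σ p(s) × length(s) = 2.5789 bits


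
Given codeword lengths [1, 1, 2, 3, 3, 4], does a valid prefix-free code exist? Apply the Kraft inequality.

Kraft inequality: Σ 2^(-l_i) ≤ 1 for prefix-free code
Calculating: 2^(-1) + 2^(-1) + 2^(-2) + 2^(-3) + 2^(-3) + 2^(-4)
= 0.5 + 0.5 + 0.25 + 0.125 + 0.125 + 0.0625
= 1.5625
Since 1.5625 > 1, prefix-free code does not exist


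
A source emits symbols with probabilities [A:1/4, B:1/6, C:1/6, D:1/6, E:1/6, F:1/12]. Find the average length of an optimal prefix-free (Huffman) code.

Huffman tree construction:
Combine smallest probabilities repeatedly
Resulting codes:
  A: 01 (length 2)
  B: 101 (length 3)
  C: 110 (length 3)
  D: 111 (length 3)
  E: 00 (length 2)
  F: 100 (length 3)
Average length = Σ p(s) × length(s) = 2.5833 bits


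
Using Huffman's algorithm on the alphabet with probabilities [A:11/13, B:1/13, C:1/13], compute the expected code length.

Huffman tree construction:
Combine smallest probabilities repeatedly
Resulting codes:
  A: 1 (length 1)
  B: 00 (length 2)
  C: 01 (length 2)
Average length = Σ p(s) × length(s) = 1.1538 bits


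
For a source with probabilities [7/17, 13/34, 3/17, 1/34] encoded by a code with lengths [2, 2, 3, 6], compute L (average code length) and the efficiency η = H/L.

Average length L = Σ p_i × l_i = 2.2941 bits
Entropy H = 1.6487 bits
Efficiency η = H/L × 100% = 71.87%


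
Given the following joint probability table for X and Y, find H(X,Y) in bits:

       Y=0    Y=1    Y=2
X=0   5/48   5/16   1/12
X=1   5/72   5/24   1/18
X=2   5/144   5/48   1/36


H(X,Y) = -Σ p(x,y) log₂ p(x,y)
  p(0,0)=5/48: -0.1042 × log₂(0.1042) = 0.3399
  p(0,1)=5/16: -0.3125 × log₂(0.3125) = 0.5244
  p(0,2)=1/12: -0.0833 × log₂(0.0833) = 0.2987
  p(1,0)=5/72: -0.0694 × log₂(0.0694) = 0.2672
  p(1,1)=5/24: -0.2083 × log₂(0.2083) = 0.4715
  p(1,2)=1/18: -0.0556 × log₂(0.0556) = 0.2317
  p(2,0)=5/144: -0.0347 × log₂(0.0347) = 0.1683
  p(2,1)=5/48: -0.1042 × log₂(0.1042) = 0.3399
  p(2,2)=1/36: -0.0278 × log₂(0.0278) = 0.1436
H(X,Y) = 2.7852 bits


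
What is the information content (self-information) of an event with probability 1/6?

Information content I(x) = -log₂(p(x))
I = -log₂(1/6) = -log₂(0.1667)
I = 2.5850 bits


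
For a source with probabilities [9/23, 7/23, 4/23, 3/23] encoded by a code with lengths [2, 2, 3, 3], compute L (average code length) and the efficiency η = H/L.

Average length L = Σ p_i × l_i = 2.3043 bits
Entropy H = 1.8742 bits
Efficiency η = H/L × 100% = 81.33%


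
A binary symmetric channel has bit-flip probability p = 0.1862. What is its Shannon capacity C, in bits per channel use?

For BSC with error probability p:
C = 1 - H(p) where H(p) is binary entropy
H(0.1862) = -0.1862 × log₂(0.1862) - 0.8138 × log₂(0.8138)
H(p) = 0.6935
C = 1 - 0.6935 = 0.3065 bits/use


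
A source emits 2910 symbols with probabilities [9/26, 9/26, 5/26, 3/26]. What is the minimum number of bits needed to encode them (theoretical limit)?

Entropy H = 1.8765 bits/symbol
Minimum bits = H × n = 1.8765 × 2910
= 5460.53 bits


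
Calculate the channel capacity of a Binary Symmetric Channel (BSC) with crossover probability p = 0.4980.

For BSC with error probability p:
C = 1 - H(p) where H(p) is binary entropy
H(0.4980) = -0.4980 × log₂(0.4980) - 0.5020 × log₂(0.5020)
H(p) = 1.0000
C = 1 - 1.0000 = 0.0000 bits/use


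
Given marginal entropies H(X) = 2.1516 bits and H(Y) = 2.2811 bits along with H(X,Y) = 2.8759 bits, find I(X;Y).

I(X;Y) = H(X) + H(Y) - H(X,Y)
I(X;Y) = 2.1516 + 2.2811 - 2.8759 = 1.5568 bits


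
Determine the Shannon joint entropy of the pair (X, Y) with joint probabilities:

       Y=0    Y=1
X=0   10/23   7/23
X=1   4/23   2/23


H(X,Y) = -Σ p(x,y) log₂ p(x,y)
  p(0,0)=10/23: -0.4348 × log₂(0.4348) = 0.5224
  p(0,1)=7/23: -0.3043 × log₂(0.3043) = 0.5223
  p(1,0)=4/23: -0.1739 × log₂(0.1739) = 0.4389
  p(1,1)=2/23: -0.0870 × log₂(0.0870) = 0.3064
H(X,Y) = 1.7901 bits


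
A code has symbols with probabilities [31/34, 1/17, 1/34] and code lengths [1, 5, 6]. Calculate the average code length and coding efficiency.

Average length L = Σ p_i × l_i = 1.3824 bits
Entropy H = 0.5116 bits
Efficiency η = H/L × 100% = 37.01%


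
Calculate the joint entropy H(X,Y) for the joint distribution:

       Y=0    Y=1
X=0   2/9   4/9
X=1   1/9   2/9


H(X,Y) = -Σ p(x,y) log₂ p(x,y)
  p(0,0)=2/9: -0.2222 × log₂(0.2222) = 0.4822
  p(0,1)=4/9: -0.4444 × log₂(0.4444) = 0.5200
  p(1,0)=1/9: -0.1111 × log₂(0.1111) = 0.3522
  p(1,1)=2/9: -0.2222 × log₂(0.2222) = 0.4822
H(X,Y) = 1.8366 bits


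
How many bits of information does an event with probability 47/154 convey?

Information content I(x) = -log₂(p(x))
I = -log₂(47/154) = -log₂(0.3052)
I = 1.7122 bits


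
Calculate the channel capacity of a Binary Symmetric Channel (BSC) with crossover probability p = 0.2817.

For BSC with error probability p:
C = 1 - H(p) where H(p) is binary entropy
H(0.2817) = -0.2817 × log₂(0.2817) - 0.7183 × log₂(0.7183)
H(p) = 0.8578
C = 1 - 0.8578 = 0.1422 bits/use


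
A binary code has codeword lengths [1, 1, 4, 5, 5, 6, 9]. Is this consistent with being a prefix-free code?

Kraft inequality: Σ 2^(-l_i) ≤ 1 for prefix-free code
Calculating: 2^(-1) + 2^(-1) + 2^(-4) + 2^(-5) + 2^(-5) + 2^(-6) + 2^(-9)
= 0.5 + 0.5 + 0.0625 + 0.03125 + 0.03125 + 0.015625 + 0.001953125
= 1.1426
Since 1.1426 > 1, prefix-free code does not exist


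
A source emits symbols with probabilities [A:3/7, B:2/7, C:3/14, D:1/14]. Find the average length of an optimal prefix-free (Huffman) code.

Huffman tree construction:
Combine smallest probabilities repeatedly
Resulting codes:
  A: 0 (length 1)
  B: 10 (length 2)
  C: 111 (length 3)
  D: 110 (length 3)
Average length = Σ p(s) × length(s) = 1.8571 bits


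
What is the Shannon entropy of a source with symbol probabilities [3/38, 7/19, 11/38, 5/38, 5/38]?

H(X) = -Σ p(x) log₂ p(x)
  -3/38 × log₂(3/38) = 0.2892
  -7/19 × log₂(7/19) = 0.5307
  -11/38 × log₂(11/38) = 0.5177
  -5/38 × log₂(5/38) = 0.3850
  -5/38 × log₂(5/38) = 0.3850
H(X) = 2.1076 bits


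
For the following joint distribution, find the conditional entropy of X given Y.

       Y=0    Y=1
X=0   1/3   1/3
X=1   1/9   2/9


H(X|Y) = Σ_y p(y) H(X|Y=y)
  p(Y=0) = 4/9, H(X|Y=0) = 0.8113
  p(Y=1) = 5/9, H(X|Y=1) = 0.9710
H(X|Y) = 0.4444×0.8113 + 0.5556×0.9710 = 0.9000 bits


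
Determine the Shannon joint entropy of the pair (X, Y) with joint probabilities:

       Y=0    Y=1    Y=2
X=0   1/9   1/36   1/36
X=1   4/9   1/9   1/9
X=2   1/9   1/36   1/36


H(X,Y) = -Σ p(x,y) log₂ p(x,y)
  p(0,0)=1/9: -0.1111 × log₂(0.1111) = 0.3522
  p(0,1)=1/36: -0.0278 × log₂(0.0278) = 0.1436
  p(0,2)=1/36: -0.0278 × log₂(0.0278) = 0.1436
  p(1,0)=4/9: -0.4444 × log₂(0.4444) = 0.5200
  p(1,1)=1/9: -0.1111 × log₂(0.1111) = 0.3522
  p(1,2)=1/9: -0.1111 × log₂(0.1111) = 0.3522
  p(2,0)=1/9: -0.1111 × log₂(0.1111) = 0.3522
  p(2,1)=1/36: -0.0278 × log₂(0.0278) = 0.1436
  p(2,2)=1/36: -0.0278 × log₂(0.0278) = 0.1436
H(X,Y) = 2.5033 bits


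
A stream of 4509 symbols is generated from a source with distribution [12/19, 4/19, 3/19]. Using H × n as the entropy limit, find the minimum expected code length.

Entropy H = 1.3124 bits/symbol
Minimum bits = H × n = 1.3124 × 4509
= 5917.75 bits


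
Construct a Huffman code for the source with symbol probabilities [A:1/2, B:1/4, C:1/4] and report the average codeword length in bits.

Huffman tree construction:
Combine smallest probabilities repeatedly
Resulting codes:
  A: 0 (length 1)
  B: 10 (length 2)
  C: 11 (length 2)
Average length = Σ p(s) × length(s) = 1.5000 bits


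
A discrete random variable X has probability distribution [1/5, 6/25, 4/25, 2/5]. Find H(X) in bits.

H(X) = -Σ p(x) log₂ p(x)
  -1/5 × log₂(1/5) = 0.4644
  -6/25 × log₂(6/25) = 0.4941
  -4/25 × log₂(4/25) = 0.4230
  -2/5 × log₂(2/5) = 0.5288
H(X) = 1.9103 bits


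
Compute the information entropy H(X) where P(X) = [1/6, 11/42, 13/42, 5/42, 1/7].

H(X) = -Σ p(x) log₂ p(x)
  -1/6 × log₂(1/6) = 0.4308
  -11/42 × log₂(11/42) = 0.5062
  -13/42 × log₂(13/42) = 0.5237
  -5/42 × log₂(5/42) = 0.3655
  -1/7 × log₂(1/7) = 0.4011
H(X) = 2.2273 bits


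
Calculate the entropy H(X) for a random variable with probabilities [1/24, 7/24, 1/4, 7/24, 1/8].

H(X) = -Σ p(x) log₂ p(x)
  -1/24 × log₂(1/24) = 0.1910
  -7/24 × log₂(7/24) = 0.5185
  -1/4 × log₂(1/4) = 0.5000
  -7/24 × log₂(7/24) = 0.5185
  -1/8 × log₂(1/8) = 0.3750
H(X) = 2.1030 bits


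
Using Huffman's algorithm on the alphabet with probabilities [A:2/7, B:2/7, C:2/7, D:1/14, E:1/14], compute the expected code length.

Huffman tree construction:
Combine smallest probabilities repeatedly
Resulting codes:
  A: 01 (length 2)
  B: 10 (length 2)
  C: 11 (length 2)
  D: 000 (length 3)
  E: 001 (length 3)
Average length = Σ p(s) × length(s) = 2.1429 bits


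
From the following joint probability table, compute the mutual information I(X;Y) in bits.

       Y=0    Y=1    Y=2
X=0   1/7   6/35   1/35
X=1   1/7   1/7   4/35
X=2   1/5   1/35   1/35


H(X) = 1.5621, H(Y) = 1.4717, H(X,Y) = 2.9010
I(X;Y) = H(X) + H(Y) - H(X,Y) = 0.1328 bits


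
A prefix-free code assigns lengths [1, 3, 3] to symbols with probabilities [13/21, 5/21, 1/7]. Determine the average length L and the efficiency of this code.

Average length L = Σ p_i × l_i = 1.7619 bits
Entropy H = 1.3223 bits
Efficiency η = H/L × 100% = 75.05%


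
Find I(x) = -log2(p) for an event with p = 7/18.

Information content I(x) = -log₂(p(x))
I = -log₂(7/18) = -log₂(0.3889)
I = 1.3626 bits


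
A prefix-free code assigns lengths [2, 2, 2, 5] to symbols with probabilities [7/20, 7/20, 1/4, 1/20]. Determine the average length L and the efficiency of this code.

Average length L = Σ p_i × l_i = 2.1500 bits
Entropy H = 1.7763 bits
Efficiency η = H/L × 100% = 82.62%


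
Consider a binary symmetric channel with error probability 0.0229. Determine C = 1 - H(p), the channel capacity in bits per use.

For BSC with error probability p:
C = 1 - H(p) where H(p) is binary entropy
H(0.0229) = -0.0229 × log₂(0.0229) - 0.9771 × log₂(0.9771)
H(p) = 0.1574
C = 1 - 0.1574 = 0.8426 bits/use


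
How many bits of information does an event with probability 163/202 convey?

Information content I(x) = -log₂(p(x))
I = -log₂(163/202) = -log₂(0.8069)
I = 0.3095 bits


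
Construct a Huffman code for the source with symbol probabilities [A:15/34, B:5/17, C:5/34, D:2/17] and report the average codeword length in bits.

Huffman tree construction:
Combine smallest probabilities repeatedly
Resulting codes:
  A: 0 (length 1)
  B: 11 (length 2)
  C: 101 (length 3)
  D: 100 (length 3)
Average length = Σ p(s) × length(s) = 1.8235 bits


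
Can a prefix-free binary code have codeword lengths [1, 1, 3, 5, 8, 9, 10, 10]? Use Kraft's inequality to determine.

Kraft inequality: Σ 2^(-l_i) ≤ 1 for prefix-free code
Calculating: 2^(-1) + 2^(-1) + 2^(-3) + 2^(-5) + 2^(-8) + 2^(-9) + 2^(-10) + 2^(-10)
= 0.5 + 0.5 + 0.125 + 0.03125 + 0.00390625 + 0.001953125 + 0.0009765625 + 0.0009765625
= 1.1641
Since 1.1641 > 1, prefix-free code does not exist


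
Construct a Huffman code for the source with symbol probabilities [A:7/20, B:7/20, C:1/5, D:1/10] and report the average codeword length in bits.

Huffman tree construction:
Combine smallest probabilities repeatedly
Resulting codes:
  A: 11 (length 2)
  B: 0 (length 1)
  C: 101 (length 3)
  D: 100 (length 3)
Average length = Σ p(s) × length(s) = 1.9500 bits


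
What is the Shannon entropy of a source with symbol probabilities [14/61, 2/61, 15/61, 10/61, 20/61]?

H(X) = -Σ p(x) log₂ p(x)
  -14/61 × log₂(14/61) = 0.4873
  -2/61 × log₂(2/61) = 0.1617
  -15/61 × log₂(15/61) = 0.4977
  -10/61 × log₂(10/61) = 0.4277
  -20/61 × log₂(20/61) = 0.5275
H(X) = 2.1018 bits


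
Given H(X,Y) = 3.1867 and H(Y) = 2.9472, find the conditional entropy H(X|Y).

Chain rule: H(X,Y) = H(X|Y) + H(Y)
H(X|Y) = H(X,Y) - H(Y) = 3.1867 - 2.9472 = 0.2395 bits


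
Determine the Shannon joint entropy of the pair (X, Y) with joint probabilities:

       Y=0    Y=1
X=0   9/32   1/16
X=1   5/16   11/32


H(X,Y) = -Σ p(x,y) log₂ p(x,y)
  p(0,0)=9/32: -0.2812 × log₂(0.2812) = 0.5147
  p(0,1)=1/16: -0.0625 × log₂(0.0625) = 0.2500
  p(1,0)=5/16: -0.3125 × log₂(0.3125) = 0.5244
  p(1,1)=11/32: -0.3438 × log₂(0.3438) = 0.5296
H(X,Y) = 1.8187 bits


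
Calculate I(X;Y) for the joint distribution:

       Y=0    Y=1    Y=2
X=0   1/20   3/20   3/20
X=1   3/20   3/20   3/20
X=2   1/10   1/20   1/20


H(X) = 1.5129, H(Y) = 1.5813, H(X,Y) = 3.0332
I(X;Y) = H(X) + H(Y) - H(X,Y) = 0.0610 bits


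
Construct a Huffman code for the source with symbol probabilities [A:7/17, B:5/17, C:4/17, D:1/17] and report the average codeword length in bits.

Huffman tree construction:
Combine smallest probabilities repeatedly
Resulting codes:
  A: 0 (length 1)
  B: 10 (length 2)
  C: 111 (length 3)
  D: 110 (length 3)
Average length = Σ p(s) × length(s) = 1.8824 bits


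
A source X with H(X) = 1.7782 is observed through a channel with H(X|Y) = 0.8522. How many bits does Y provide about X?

I(X;Y) = H(X) - H(X|Y)
I(X;Y) = 1.7782 - 0.8522 = 0.926 bits


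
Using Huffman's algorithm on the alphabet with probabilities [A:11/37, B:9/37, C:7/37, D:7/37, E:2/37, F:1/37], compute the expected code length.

Huffman tree construction:
Combine smallest probabilities repeatedly
Resulting codes:
  A: 11 (length 2)
  B: 01 (length 2)
  C: 101 (length 3)
  D: 00 (length 2)
  E: 1001 (length 4)
  F: 1000 (length 4)
Average length = Σ p(s) × length(s) = 2.3514 bits


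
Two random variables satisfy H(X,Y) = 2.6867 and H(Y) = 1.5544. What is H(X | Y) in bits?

Chain rule: H(X,Y) = H(X|Y) + H(Y)
H(X|Y) = H(X,Y) - H(Y) = 2.6867 - 1.5544 = 1.1323 bits


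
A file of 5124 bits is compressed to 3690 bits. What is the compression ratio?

Compression ratio = Original / Compressed
= 5124 / 3690 = 1.39:1


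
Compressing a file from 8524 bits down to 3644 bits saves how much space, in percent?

Space savings = (1 - Compressed/Original) × 100%
= (1 - 3644/8524) × 100%
= 57.25%


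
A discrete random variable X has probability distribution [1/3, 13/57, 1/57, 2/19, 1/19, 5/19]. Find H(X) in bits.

H(X) = -Σ p(x) log₂ p(x)
  -1/3 × log₂(1/3) = 0.5283
  -13/57 × log₂(13/57) = 0.4863
  -1/57 × log₂(1/57) = 0.1023
  -2/19 × log₂(2/19) = 0.3419
  -1/19 × log₂(1/19) = 0.2236
  -5/19 × log₂(5/19) = 0.5068
H(X) = 2.1893 bits


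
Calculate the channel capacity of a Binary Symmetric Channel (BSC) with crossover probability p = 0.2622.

For BSC with error probability p:
C = 1 - H(p) where H(p) is binary entropy
H(0.2622) = -0.2622 × log₂(0.2622) - 0.7378 × log₂(0.7378)
H(p) = 0.8300
C = 1 - 0.8300 = 0.1700 bits/use


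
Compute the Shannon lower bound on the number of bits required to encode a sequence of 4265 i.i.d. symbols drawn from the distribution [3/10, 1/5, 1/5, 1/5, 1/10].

Entropy H = 2.2464 bits/symbol
Minimum bits = H × n = 2.2464 × 4265
= 9581.06 bits


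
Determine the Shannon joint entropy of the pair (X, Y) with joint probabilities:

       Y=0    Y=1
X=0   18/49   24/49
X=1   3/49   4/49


H(X,Y) = -Σ p(x,y) log₂ p(x,y)
  p(0,0)=18/49: -0.3673 × log₂(0.3673) = 0.5307
  p(0,1)=24/49: -0.4898 × log₂(0.4898) = 0.5044
  p(1,0)=3/49: -0.0612 × log₂(0.0612) = 0.2467
  p(1,1)=4/49: -0.0816 × log₂(0.0816) = 0.2951
H(X,Y) = 1.5769 bits


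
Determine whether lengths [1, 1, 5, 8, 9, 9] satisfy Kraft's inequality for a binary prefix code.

Kraft inequality: Σ 2^(-l_i) ≤ 1 for prefix-free code
Calculating: 2^(-1) + 2^(-1) + 2^(-5) + 2^(-8) + 2^(-9) + 2^(-9)
= 0.5 + 0.5 + 0.03125 + 0.00390625 + 0.001953125 + 0.001953125
= 1.0391
Since 1.0391 > 1, prefix-free code does not exist


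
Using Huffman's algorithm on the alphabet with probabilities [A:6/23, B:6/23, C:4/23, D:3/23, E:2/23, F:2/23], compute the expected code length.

Huffman tree construction:
Combine smallest probabilities repeatedly
Resulting codes:
  A: 01 (length 2)
  B: 10 (length 2)
  C: 111 (length 3)
  D: 110 (length 3)
  E: 000 (length 3)
  F: 001 (length 3)
Average length = Σ p(s) × length(s) = 2.4783 bits


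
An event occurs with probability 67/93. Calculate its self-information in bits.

Information content I(x) = -log₂(p(x))
I = -log₂(67/93) = -log₂(0.7204)
I = 0.4731 bits


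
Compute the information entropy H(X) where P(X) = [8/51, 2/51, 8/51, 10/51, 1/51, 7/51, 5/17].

H(X) = -Σ p(x) log₂ p(x)
  -8/51 × log₂(8/51) = 0.4192
  -2/51 × log₂(2/51) = 0.1832
  -8/51 × log₂(8/51) = 0.4192
  -10/51 × log₂(10/51) = 0.4609
  -1/51 × log₂(1/51) = 0.1112
  -7/51 × log₂(7/51) = 0.3932
  -5/17 × log₂(5/17) = 0.5193
H(X) = 2.5063 bits


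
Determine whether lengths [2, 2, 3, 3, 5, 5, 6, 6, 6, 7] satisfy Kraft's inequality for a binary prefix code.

Kraft inequality: Σ 2^(-l_i) ≤ 1 for prefix-free code
Calculating: 2^(-2) + 2^(-2) + 2^(-3) + 2^(-3) + 2^(-5) + 2^(-5) + 2^(-6) + 2^(-6) + 2^(-6) + 2^(-7)
= 0.25 + 0.25 + 0.125 + 0.125 + 0.03125 + 0.03125 + 0.015625 + 0.015625 + 0.015625 + 0.0078125
= 0.8672
Since 0.8672 ≤ 1, prefix-free code exists


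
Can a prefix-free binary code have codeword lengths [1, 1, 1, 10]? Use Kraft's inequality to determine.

Kraft inequality: Σ 2^(-l_i) ≤ 1 for prefix-free code
Calculating: 2^(-1) + 2^(-1) + 2^(-1) + 2^(-10)
= 0.5 + 0.5 + 0.5 + 0.0009765625
= 1.5010
Since 1.5010 > 1, prefix-free code does not exist


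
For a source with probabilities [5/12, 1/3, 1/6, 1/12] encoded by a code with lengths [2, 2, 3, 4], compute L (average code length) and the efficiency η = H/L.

Average length L = Σ p_i × l_i = 2.3333 bits
Entropy H = 1.7842 bits
Efficiency η = H/L × 100% = 76.46%


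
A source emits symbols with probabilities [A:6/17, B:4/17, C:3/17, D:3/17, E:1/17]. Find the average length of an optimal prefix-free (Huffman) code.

Huffman tree construction:
Combine smallest probabilities repeatedly
Resulting codes:
  A: 11 (length 2)
  B: 01 (length 2)
  C: 101 (length 3)
  D: 00 (length 2)
  E: 100 (length 3)
Average length = Σ p(s) × length(s) = 2.2353 bits


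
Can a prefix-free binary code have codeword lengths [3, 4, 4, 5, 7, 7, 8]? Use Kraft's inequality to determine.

Kraft inequality: Σ 2^(-l_i) ≤ 1 for prefix-free code
Calculating: 2^(-3) + 2^(-4) + 2^(-4) + 2^(-5) + 2^(-7) + 2^(-7) + 2^(-8)
= 0.125 + 0.0625 + 0.0625 + 0.03125 + 0.0078125 + 0.0078125 + 0.00390625
= 0.3008
Since 0.3008 ≤ 1, prefix-free code exists


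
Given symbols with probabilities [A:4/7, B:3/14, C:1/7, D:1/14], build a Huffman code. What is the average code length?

Huffman tree construction:
Combine smallest probabilities repeatedly
Resulting codes:
  A: 1 (length 1)
  B: 00 (length 2)
  C: 011 (length 3)
  D: 010 (length 3)
Average length = Σ p(s) × length(s) = 1.6429 bits


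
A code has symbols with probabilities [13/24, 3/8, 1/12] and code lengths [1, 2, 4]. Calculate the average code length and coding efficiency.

Average length L = Σ p_i × l_i = 1.6250 bits
Entropy H = 1.3085 bits
Efficiency η = H/L × 100% = 80.52%


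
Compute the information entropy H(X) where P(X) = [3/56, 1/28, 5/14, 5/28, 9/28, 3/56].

H(X) = -Σ p(x) log₂ p(x)
  -3/56 × log₂(3/56) = 0.2262
  -1/28 × log₂(1/28) = 0.1717
  -5/14 × log₂(5/14) = 0.5305
  -5/28 × log₂(5/28) = 0.4438
  -9/28 × log₂(9/28) = 0.5263
  -3/56 × log₂(3/56) = 0.2262
H(X) = 2.1247 bits


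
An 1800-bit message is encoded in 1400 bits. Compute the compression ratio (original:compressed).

Compression ratio = Original / Compressed
= 1800 / 1400 = 1.29:1


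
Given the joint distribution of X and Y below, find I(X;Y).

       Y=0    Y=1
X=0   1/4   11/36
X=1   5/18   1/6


H(X) = 0.9911, H(Y) = 0.9978, H(X,Y) = 1.9668
I(X;Y) = H(X) + H(Y) - H(X,Y) = 0.0220 bits


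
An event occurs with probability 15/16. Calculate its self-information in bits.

Information content I(x) = -log₂(p(x))
I = -log₂(15/16) = -log₂(0.9375)
I = 0.0931 bits


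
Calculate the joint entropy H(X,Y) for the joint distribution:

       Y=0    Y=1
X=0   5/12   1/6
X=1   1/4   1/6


H(X,Y) = -Σ p(x,y) log₂ p(x,y)
  p(0,0)=5/12: -0.4167 × log₂(0.4167) = 0.5263
  p(0,1)=1/6: -0.1667 × log₂(0.1667) = 0.4308
  p(1,0)=1/4: -0.2500 × log₂(0.2500) = 0.5000
  p(1,1)=1/6: -0.1667 × log₂(0.1667) = 0.4308
H(X,Y) = 1.8879 bits


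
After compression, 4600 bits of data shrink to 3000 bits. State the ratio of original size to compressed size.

Compression ratio = Original / Compressed
= 4600 / 3000 = 1.53:1


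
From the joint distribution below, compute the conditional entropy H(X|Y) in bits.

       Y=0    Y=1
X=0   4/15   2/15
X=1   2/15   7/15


H(X|Y) = Σ_y p(y) H(X|Y=y)
  p(Y=0) = 2/5, H(X|Y=0) = 0.9183
  p(Y=1) = 3/5, H(X|Y=1) = 0.7642
H(X|Y) = 0.4000×0.9183 + 0.6000×0.7642 = 0.8258 bits


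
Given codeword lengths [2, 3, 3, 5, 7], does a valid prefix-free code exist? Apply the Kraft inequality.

Kraft inequality: Σ 2^(-l_i) ≤ 1 for prefix-free code
Calculating: 2^(-2) + 2^(-3) + 2^(-3) + 2^(-5) + 2^(-7)
= 0.25 + 0.125 + 0.125 + 0.03125 + 0.0078125
= 0.5391
Since 0.5391 ≤ 1, prefix-free code exists
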